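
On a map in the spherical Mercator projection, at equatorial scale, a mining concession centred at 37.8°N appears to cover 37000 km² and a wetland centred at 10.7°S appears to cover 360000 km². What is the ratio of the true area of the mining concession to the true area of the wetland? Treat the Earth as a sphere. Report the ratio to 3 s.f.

Mercator's areal exaggeration is sec²φ; hence true area = (apparent area) · cos²φ.
True area of mining concession: 37000 × cos²(37.8°) = 37000 × 0.6243 = 23100 km².
True area of wetland: 360000 × cos²(10.7°) = 360000 × 0.9655 = 347600 km².
Ratio = 23100 / 347600 ≈ 0.0665.

0.0665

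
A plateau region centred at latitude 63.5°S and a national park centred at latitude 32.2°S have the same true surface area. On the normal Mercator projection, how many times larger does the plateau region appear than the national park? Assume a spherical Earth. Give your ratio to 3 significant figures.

On Mercator, area is exaggerated by sec²φ = 1/cos²φ.
At 63.5°: sec²(63.5°) = 1/0.4462² = 5.023.
At 32.2°: sec²(32.2°) = 1/0.8462² = 1.397.
Ratio = 5.023/1.397 = cos²(32.2°)/cos²(63.5°) ≈ 3.60.

3.60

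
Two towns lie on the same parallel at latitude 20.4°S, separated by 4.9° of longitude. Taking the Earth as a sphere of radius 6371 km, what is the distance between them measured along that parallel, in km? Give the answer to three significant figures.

511 km

Arc length along a parallel = R cos φ · Δλ (with Δλ in radians).
= 6371 × cos 20.4° × (4.9° × π/180) = 6371 × 0.9373 × 0.08552 ≈ 511 km.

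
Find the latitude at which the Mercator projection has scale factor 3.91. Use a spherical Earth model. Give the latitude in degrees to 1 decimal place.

75.2°

Mercator scale is k = sec φ = 1/cos φ.
1/cos φ = 3.91  ⇒  cos φ = 0.2558  ⇒  φ = arccos(0.2558) ≈ 75.2°.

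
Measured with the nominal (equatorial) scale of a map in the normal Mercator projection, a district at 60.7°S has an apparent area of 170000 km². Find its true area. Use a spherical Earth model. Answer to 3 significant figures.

40700 km²

For Mercator, h = k = sec φ (a conformal cylindrical projection has a single point scale, 1/cos φ).
Areal scale = k² = sec²φ = 1/cos²(60.7°) = 1/0.4894² = 4.175.
True area = apparent / (areal scale) = 170000 / 4.175 ≈ 40700 km².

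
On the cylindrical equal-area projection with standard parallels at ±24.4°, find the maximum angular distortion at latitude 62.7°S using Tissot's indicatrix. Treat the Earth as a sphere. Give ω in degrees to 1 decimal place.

A cylindrical equal-area projection with standard parallel φ₀ has meridian scale h = cos φ / cos φ₀ and parallel scale k = cos φ₀ / cos φ (so areas are preserved, h·k = 1).
At 62.7°: h = 0.5036, k = 1.986; principal scales a = 1.986, b = 0.5036.
sin(ω/2) = (a − b)/(a + b) = 1.482/2.489 = 0.5953, so ω = 2 arcsin(0.5953) ≈ 73.1°.

73.1°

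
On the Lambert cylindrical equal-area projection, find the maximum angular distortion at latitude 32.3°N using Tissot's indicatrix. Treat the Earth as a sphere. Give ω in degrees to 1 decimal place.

The Lambert cylindrical equal-area projection is the cylindrical equal-area projection with its standard parallel at the equator (φ₀ = 0). For cylindrical equal-area with standard parallel φ₀, h = cos φ / cos φ₀ and k = cos φ₀ / cos φ, so h·k = 1.
At 32.3°: h = 0.8453, k = 1.183; principal scales a = 1.183, b = 0.8453.
sin(ω/2) = (a − b)/(a + b) = 0.3378/2.028 = 0.1665, so ω = 2 arcsin(0.1665) ≈ 19.2°.

19.2°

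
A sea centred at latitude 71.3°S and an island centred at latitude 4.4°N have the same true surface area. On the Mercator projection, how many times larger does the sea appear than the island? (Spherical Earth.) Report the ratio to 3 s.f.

Mercator areal scale is sec²φ.
At 71.3°: sec²(71.3°) = 1/0.3206² = 9.728.
At 4.4°: sec²(4.4°) = 1/0.9971² = 1.006.
Ratio = 9.728/1.006 = cos²(4.4°)/cos²(71.3°) ≈ 9.67.

9.67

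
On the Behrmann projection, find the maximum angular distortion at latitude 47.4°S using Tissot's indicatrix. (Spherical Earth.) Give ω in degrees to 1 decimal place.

28.0°

Behrmann is a cylindrical equal-area projection with standard parallels at ±30°. A cylindrical equal-area projection with standard parallel φ₀ has meridian scale h = cos φ / cos φ₀ and parallel scale k = cos φ₀ / cos φ (so areas are preserved, h·k = 1).
At 47.4°: h = 0.7816, k = 1.279; principal scales a = 1.279, b = 0.7816.
sin(ω/2) = (a − b)/(a + b) = 0.4979/2.061 = 0.2416, so ω = 2 arcsin(0.2416) ≈ 28.0°.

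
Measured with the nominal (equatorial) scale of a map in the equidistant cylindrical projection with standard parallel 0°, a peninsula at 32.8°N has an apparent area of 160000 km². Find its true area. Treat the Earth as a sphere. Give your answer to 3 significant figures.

134000 km²

Plate carrée maps x = Rλ, y = Rφ. The meridian scale is h = 1 and the parallel scale is k = 1/cos φ = sec φ.
Areal scale = h·k = 1 × sec φ; at 32.8°, h = 1.000, k = 1.190, so h·k = 1.190.
True area = apparent / (areal scale) = 160000 / 1.190 ≈ 134000 km².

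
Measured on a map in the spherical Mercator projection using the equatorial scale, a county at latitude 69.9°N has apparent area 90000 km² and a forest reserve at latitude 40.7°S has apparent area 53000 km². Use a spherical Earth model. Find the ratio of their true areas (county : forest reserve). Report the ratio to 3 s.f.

On Mercator the areal scale is sec²φ, so true area = apparent × cos²φ.
True area of county: 90000 × cos²(69.9°) = 90000 × 0.1181 = 10630 km².
True area of forest reserve: 53000 × cos²(40.7°) = 53000 × 0.5748 = 30460 km².
Ratio = 10630 / 30460 ≈ 0.349.

0.349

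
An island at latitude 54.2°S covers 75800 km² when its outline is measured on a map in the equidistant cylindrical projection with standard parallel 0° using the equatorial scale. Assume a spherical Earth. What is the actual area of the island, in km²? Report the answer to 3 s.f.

For the equirectangular projection with φ₀ = 0 (plate carrée), h = 1 along meridians and k = sec φ along parallels.
Areal scale = h·k = 1 × sec φ; at 54.2°, h = 1.000, k = 1.710, so h·k = 1.710.
True area = apparent / (areal scale) = 75800 / 1.710 ≈ 44300 km².

44300 km²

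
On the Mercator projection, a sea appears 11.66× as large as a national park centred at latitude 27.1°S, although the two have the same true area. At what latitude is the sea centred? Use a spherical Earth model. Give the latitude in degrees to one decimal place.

74.9°

For equal true areas on Mercator, apparent areas scale as sec²φ, so the ratio is cos²φ₂ / cos²φ₁.
cos²φ₂ / cos²φ₁ = 11.66  ⇒  cos φ₁ = cos 27.1° / √11.66 = 0.8902/3.415 = 0.2607.
φ₁ = arccos(0.2607) ≈ 74.9°.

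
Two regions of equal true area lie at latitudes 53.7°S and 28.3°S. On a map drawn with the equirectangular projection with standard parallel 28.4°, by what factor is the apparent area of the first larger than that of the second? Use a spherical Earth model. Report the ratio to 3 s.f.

1.49

The equidistant cylindrical projection with φ₀ = 28.4° has h = 1 (meridians true) and k = cos φ₀ / cos φ along parallels.
Areal scale at 53.7°: h·k = 1.000 × 1.486 = 1.486.
Areal scale at 28.3°: h·k = 1.000 × 0.9991 = 0.9991.
Ratio = 1.486/0.9991 ≈ 1.49.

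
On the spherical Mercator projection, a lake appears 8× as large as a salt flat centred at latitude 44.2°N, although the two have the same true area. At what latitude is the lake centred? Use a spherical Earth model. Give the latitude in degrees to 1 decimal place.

Mercator areal scale is sec²φ, so apparent-area ratio = sec²φ₁ / sec²φ₂ = cos²φ₂ / cos²φ₁.
cos²φ₂ / cos²φ₁ = 8  ⇒  cos φ₁ = cos 44.2° / √8 = 0.7169/2.828 = 0.2535.
φ₁ = arccos(0.2535) ≈ 75.3°.

75.3°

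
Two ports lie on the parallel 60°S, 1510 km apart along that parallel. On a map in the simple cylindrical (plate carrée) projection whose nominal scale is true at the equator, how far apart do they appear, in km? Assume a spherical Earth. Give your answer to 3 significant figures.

3020 km

Plate carrée maps x = Rλ, y = Rφ. The meridian scale is h = 1 and the parallel scale is k = 1/cos φ = sec φ.
Along the parallel, k = sec 60° = 1/0.5000 = 2.000.
Map distance = 1510 × 2.000 ≈ 3020 km.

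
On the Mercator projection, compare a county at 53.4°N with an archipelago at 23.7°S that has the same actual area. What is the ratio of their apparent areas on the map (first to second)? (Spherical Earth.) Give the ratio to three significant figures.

2.36

Mercator areal scale is sec²φ.
At 53.4°: sec²(53.4°) = 1/0.5962² = 2.813.
At 23.7°: sec²(23.7°) = 1/0.9157² = 1.193.
Ratio = 2.813/1.193 = cos²(23.7°)/cos²(53.4°) ≈ 2.36.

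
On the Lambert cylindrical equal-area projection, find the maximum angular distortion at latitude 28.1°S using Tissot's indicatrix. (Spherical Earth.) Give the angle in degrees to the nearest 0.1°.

14.3°

The Lambert cylindrical equal-area projection is the cylindrical equal-area projection with its standard parallel at the equator (φ₀ = 0). Cylindrical equal-area (φ₀ = 0°): h = cos φ / cos 0° along meridians, k = cos 0° / cos φ along parallels; h·k = 1.
At 28.1°: h = 0.8821, k = 1.134; principal scales a = 1.134, b = 0.8821.
sin(ω/2) = (a − b)/(a + b) = 0.2515/2.016 = 0.1248, so ω = 2 arcsin(0.1248) ≈ 14.3°.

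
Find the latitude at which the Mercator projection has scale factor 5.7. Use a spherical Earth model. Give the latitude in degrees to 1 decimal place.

79.9°

Mercator scale is k = sec φ = 1/cos φ.
1/cos φ = 5.7  ⇒  cos φ = 0.1754  ⇒  φ = arccos(0.1754) ≈ 79.9°.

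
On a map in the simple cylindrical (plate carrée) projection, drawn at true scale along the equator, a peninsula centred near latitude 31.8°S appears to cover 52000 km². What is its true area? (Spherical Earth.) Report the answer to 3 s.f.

44200 km²

Plate carrée maps x = Rλ, y = Rφ. The meridian scale is h = 1 and the parallel scale is k = 1/cos φ = sec φ.
Areal scale = h·k = 1 × sec φ; at 31.8°, h = 1.000, k = 1.177, so h·k = 1.177.
True area = apparent / (areal scale) = 52000 / 1.177 ≈ 44200 km².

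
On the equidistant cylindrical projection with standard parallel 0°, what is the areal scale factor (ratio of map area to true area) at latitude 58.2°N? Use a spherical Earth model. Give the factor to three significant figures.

1.90

Plate carrée maps x = Rλ, y = Rφ. The meridian scale is h = 1 and the parallel scale is k = 1/cos φ = sec φ.
Areal scale = h·k = 1 × sec φ; at 58.2°, h = 1.000, k = 1.898, so h·k = 1.898.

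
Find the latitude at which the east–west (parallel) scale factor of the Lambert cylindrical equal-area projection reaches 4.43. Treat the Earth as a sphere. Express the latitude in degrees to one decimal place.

77.0°

The Lambert cylindrical equal-area projection is the cylindrical equal-area projection with its standard parallel at the equator (φ₀ = 0). Cylindrical equal-area (φ₀ = 0°): h = cos φ / cos 0° along meridians, k = cos 0° / cos φ along parallels; h·k = 1.
k = cos φ₀ / cos φ = 4.43  ⇒  cos φ = cos 0° / 4.43 = 0.2257.
φ = arccos(0.2257) ≈ 77.0°.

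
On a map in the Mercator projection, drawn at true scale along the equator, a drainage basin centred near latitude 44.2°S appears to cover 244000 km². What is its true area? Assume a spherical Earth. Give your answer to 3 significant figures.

125000 km²

For Mercator, h = k = sec φ (a conformal cylindrical projection has a single point scale, 1/cos φ).
Areal scale = k² = sec²φ = 1/cos²(44.2°) = 1/0.7169² = 1.946.
True area = apparent / (areal scale) = 244000 / 1.946 ≈ 125000 km².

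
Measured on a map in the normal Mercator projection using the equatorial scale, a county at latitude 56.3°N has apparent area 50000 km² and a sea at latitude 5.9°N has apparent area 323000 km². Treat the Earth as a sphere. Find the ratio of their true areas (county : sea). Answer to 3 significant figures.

On Mercator the areal scale is sec²φ, so true area = apparent × cos²φ.
True area of county: 50000 × cos²(56.3°) = 50000 × 0.3079 = 15390 km².
True area of sea: 323000 × cos²(5.9°) = 323000 × 0.9894 = 319600 km².
Ratio = 15390 / 319600 ≈ 0.0482.

0.0482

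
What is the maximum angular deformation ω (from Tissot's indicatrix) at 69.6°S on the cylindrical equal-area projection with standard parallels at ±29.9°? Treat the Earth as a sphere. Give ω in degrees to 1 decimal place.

92.4°

A cylindrical equal-area projection with standard parallel φ₀ has meridian scale h = cos φ / cos φ₀ and parallel scale k = cos φ₀ / cos φ (so areas are preserved, h·k = 1).
At 69.6°: h = 0.4021, k = 2.487; principal scales a = 2.487, b = 0.4021.
sin(ω/2) = (a − b)/(a + b) = 2.085/2.889 = 0.7216, so ω = 2 arcsin(0.7216) ≈ 92.4°.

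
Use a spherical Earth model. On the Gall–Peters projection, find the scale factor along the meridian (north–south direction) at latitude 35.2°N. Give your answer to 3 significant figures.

1.16

Gall–Peters is a cylindrical equal-area projection with standard parallels at ±45°. For cylindrical equal-area with standard parallel φ₀, h = cos φ / cos φ₀ and k = cos φ₀ / cos φ, so h·k = 1.
h = cos 35.2° / cos 45° = 0.8171/0.7071 = 1.156.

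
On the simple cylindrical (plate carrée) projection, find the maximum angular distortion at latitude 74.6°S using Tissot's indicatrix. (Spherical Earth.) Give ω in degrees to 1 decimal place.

Plate carrée maps x = Rλ, y = Rφ. The meridian scale is h = 1 and the parallel scale is k = 1/cos φ = sec φ.
At 74.6°: h = 1.000, k = 3.766; principal scales a = 3.766, b = 1.000.
sin(ω/2) = (a − b)/(a + b) = 2.766/4.766 = 0.5803, so ω = 2 arcsin(0.5803) ≈ 70.9°.

70.9°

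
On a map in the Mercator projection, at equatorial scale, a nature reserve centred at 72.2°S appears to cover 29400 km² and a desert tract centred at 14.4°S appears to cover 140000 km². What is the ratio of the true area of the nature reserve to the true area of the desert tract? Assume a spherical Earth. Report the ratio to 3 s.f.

Since Mercator area scale is 1/cos²φ, the true area equals the apparent area multiplied by cos²φ.
True area of nature reserve: 29400 × cos²(72.2°) = 29400 × 0.09345 = 2747 km².
True area of desert tract: 140000 × cos²(14.4°) = 140000 × 0.9382 = 131300 km².
Ratio = 2747 / 131300 ≈ 0.0209.

0.0209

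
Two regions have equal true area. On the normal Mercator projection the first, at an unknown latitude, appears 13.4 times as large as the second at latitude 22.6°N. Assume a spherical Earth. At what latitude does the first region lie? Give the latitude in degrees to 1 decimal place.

75.4°

On Mercator, (apparent₁)/(apparent₂) = sec²φ₁ / sec²φ₂ when true areas are equal.
cos²φ₂ / cos²φ₁ = 13.4  ⇒  cos φ₁ = cos 22.6° / √13.4 = 0.9232/3.661 = 0.2522.
φ₁ = arccos(0.2522) ≈ 75.4°.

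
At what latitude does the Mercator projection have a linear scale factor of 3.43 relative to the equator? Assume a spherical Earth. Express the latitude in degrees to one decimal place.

Mercator scale is k = sec φ = 1/cos φ.
1/cos φ = 3.43  ⇒  cos φ = 0.2915  ⇒  φ = arccos(0.2915) ≈ 73.0°.

73.0°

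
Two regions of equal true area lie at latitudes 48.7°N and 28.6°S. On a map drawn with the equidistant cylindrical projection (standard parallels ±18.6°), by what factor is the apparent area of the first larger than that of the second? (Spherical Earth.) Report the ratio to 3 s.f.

1.33

In the equirectangular projection with standard parallel φ₀ = 18.6° (x = Rλ cos φ₀, y = Rφ), meridians are true-scale (h = 1) and the parallel scale is k = cos φ₀ / cos φ.
Areal scale at 48.7°: h·k = 1.000 × 1.436 = 1.436.
Areal scale at 28.6°: h·k = 1.000 × 1.079 = 1.079.
Ratio = 1.436/1.079 ≈ 1.33.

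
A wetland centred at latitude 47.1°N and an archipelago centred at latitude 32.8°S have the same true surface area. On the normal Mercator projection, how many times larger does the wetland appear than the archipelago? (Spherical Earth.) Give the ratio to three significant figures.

Mercator areal scale is sec²φ.
At 47.1°: sec²(47.1°) = 1/0.6807² = 2.158.
At 32.8°: sec²(32.8°) = 1/0.8406² = 1.415.
Ratio = 2.158/1.415 = cos²(32.8°)/cos²(47.1°) ≈ 1.52.

1.52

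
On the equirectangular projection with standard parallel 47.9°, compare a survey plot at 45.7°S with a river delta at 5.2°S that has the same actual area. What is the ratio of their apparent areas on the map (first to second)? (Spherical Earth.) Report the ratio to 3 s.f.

1.43

The equidistant cylindrical projection with φ₀ = 47.9° has h = 1 (meridians true) and k = cos φ₀ / cos φ along parallels.
Areal scale at 45.7°: h·k = 1.000 × 0.9599 = 0.9599.
Areal scale at 5.2°: h·k = 1.000 × 0.6732 = 0.6732.
Ratio = 0.9599/0.6732 ≈ 1.43.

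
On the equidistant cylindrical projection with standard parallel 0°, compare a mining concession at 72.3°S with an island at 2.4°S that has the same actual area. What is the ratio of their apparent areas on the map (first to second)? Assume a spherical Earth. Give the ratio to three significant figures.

For the equirectangular projection with φ₀ = 0 (plate carrée), h = 1 along meridians and k = sec φ along parallels.
Areal scale at 72.3°: h·k = 1.000 × 3.289 = 3.289.
Areal scale at 2.4°: h·k = 1.000 × 1.001 = 1.001.
Ratio = 3.289/1.001 ≈ 3.29.

3.29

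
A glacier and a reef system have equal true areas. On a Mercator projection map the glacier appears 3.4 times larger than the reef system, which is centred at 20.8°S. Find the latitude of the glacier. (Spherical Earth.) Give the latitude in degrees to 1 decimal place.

59.5°

For equal true areas on Mercator, apparent areas scale as sec²φ, so the ratio is cos²φ₂ / cos²φ₁.
cos²φ₂ / cos²φ₁ = 3.4  ⇒  cos φ₁ = cos 20.8° / √3.4 = 0.9348/1.844 = 0.5070.
φ₁ = arccos(0.5070) ≈ 59.5°.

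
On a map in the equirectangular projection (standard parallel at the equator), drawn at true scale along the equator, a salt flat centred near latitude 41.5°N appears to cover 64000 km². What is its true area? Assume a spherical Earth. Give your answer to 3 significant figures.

47900 km²

Plate carrée maps x = Rλ, y = Rφ. The meridian scale is h = 1 and the parallel scale is k = 1/cos φ = sec φ.
Areal scale = h·k = 1 × sec φ; at 41.5°, h = 1.000, k = 1.335, so h·k = 1.335.
True area = apparent / (areal scale) = 64000 / 1.335 ≈ 47900 km².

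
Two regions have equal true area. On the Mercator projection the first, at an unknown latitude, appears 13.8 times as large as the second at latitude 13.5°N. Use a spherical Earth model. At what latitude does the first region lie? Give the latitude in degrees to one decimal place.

Mercator areal scale is sec²φ, so apparent-area ratio = sec²φ₁ / sec²φ₂ = cos²φ₂ / cos²φ₁.
cos²φ₂ / cos²φ₁ = 13.8  ⇒  cos φ₁ = cos 13.5° / √13.8 = 0.9724/3.715 = 0.2618.
φ₁ = arccos(0.2618) ≈ 74.8°.

74.8°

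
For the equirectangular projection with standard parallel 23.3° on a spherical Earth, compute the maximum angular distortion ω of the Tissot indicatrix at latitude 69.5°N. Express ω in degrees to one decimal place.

The equidistant cylindrical projection with φ₀ = 23.3° has h = 1 (meridians true) and k = cos φ₀ / cos φ along parallels.
At 69.5°: h = 1.000, k = 2.623; principal scales a = 2.623, b = 1.000.
sin(ω/2) = (a − b)/(a + b) = 1.623/3.623 = 0.4479, so ω = 2 arcsin(0.4479) ≈ 53.2°.

53.2°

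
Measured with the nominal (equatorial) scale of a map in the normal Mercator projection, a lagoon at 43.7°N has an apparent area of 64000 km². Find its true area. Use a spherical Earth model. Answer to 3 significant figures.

33500 km²

Mercator is conformal, so the point scale is isotropic: h = k = sec φ = 1/cos φ.
Areal scale = k² = sec²φ = 1/cos²(43.7°) = 1/0.7230² = 1.913.
True area = apparent / (areal scale) = 64000 / 1.913 ≈ 33500 km².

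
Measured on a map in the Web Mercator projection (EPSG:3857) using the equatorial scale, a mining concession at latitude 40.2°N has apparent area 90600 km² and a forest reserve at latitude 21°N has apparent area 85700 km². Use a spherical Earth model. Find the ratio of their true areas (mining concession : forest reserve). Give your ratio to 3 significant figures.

0.708

Mercator's areal exaggeration is sec²φ; hence true area = (apparent area) · cos²φ.
True area of mining concession: 90600 × cos²(40.2°) = 90600 × 0.5834 = 52850 km².
True area of forest reserve: 85700 × cos²(21°) = 85700 × 0.8716 = 74690 km².
Ratio = 52850 / 74690 ≈ 0.708.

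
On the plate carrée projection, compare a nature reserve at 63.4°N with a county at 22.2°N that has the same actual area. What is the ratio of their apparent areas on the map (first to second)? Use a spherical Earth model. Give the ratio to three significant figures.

For the equirectangular projection with φ₀ = 0 (plate carrée), h = 1 along meridians and k = sec φ along parallels.
Areal scale at 63.4°: h·k = 1.000 × 2.233 = 2.233.
Areal scale at 22.2°: h·k = 1.000 × 1.080 = 1.080.
Ratio = 2.233/1.080 ≈ 2.07.

2.07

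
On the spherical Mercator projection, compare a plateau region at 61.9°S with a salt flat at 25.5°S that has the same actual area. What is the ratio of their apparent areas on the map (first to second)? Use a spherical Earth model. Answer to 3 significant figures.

3.67

Mercator areal scale is sec²φ.
At 61.9°: sec²(61.9°) = 1/0.4710² = 4.508.
At 25.5°: sec²(25.5°) = 1/0.9026² = 1.228.
Ratio = 4.508/1.228 = cos²(25.5°)/cos²(61.9°) ≈ 3.67.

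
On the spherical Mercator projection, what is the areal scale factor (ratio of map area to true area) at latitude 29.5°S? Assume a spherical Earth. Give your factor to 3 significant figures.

1.32

For Mercator, h = k = sec φ (a conformal cylindrical projection has a single point scale, 1/cos φ).
Areal scale = k² = sec²φ = 1/cos²(29.5°) = 1/0.8704² = 1.320.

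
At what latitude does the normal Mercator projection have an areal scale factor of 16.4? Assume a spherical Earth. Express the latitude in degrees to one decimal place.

75.7°

Mercator areal scale is sec²φ.
sec²φ = 16.4  ⇒  cos²φ = 0.06098  ⇒  cos φ = 0.2469.
φ = arccos(0.2469) ≈ 75.7°.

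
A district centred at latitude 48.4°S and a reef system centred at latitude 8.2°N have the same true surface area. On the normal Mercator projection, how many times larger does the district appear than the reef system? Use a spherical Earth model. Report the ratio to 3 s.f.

On Mercator, area is exaggerated by sec²φ = 1/cos²φ.
At 48.4°: sec²(48.4°) = 1/0.6639² = 2.269.
At 8.2°: sec²(8.2°) = 1/0.9898² = 1.021.
Ratio = 2.269/1.021 = cos²(8.2°)/cos²(48.4°) ≈ 2.22.

2.22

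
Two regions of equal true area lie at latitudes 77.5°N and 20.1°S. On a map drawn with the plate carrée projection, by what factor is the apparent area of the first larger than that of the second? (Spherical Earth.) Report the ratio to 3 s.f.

4.34

In the plate carrée (x = Rλ, y = Rφ), meridians are true-scale (h = 1) and parallels are stretched by k = sec φ.
Areal scale at 77.5°: h·k = 1.000 × 4.620 = 4.620.
Areal scale at 20.1°: h·k = 1.000 × 1.065 = 1.065.
Ratio = 4.620/1.065 ≈ 4.34.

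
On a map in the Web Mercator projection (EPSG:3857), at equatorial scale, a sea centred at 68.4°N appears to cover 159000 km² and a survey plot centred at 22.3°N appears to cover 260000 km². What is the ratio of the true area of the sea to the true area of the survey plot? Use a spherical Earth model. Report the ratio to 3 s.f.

0.0968

Since Mercator area scale is 1/cos²φ, the true area equals the apparent area multiplied by cos²φ.
True area of sea: 159000 × cos²(68.4°) = 159000 × 0.1355 = 21550 km².
True area of survey plot: 260000 × cos²(22.3°) = 260000 × 0.8560 = 222600 km².
Ratio = 21550 / 222600 ≈ 0.0968.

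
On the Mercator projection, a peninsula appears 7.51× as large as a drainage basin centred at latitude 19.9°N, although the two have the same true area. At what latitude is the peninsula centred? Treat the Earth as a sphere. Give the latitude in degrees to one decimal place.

69.9°

On Mercator, (apparent₁)/(apparent₂) = sec²φ₁ / sec²φ₂ when true areas are equal.
cos²φ₂ / cos²φ₁ = 7.51  ⇒  cos φ₁ = cos 19.9° / √7.51 = 0.9403/2.740 = 0.3431.
φ₁ = arccos(0.3431) ≈ 69.9°.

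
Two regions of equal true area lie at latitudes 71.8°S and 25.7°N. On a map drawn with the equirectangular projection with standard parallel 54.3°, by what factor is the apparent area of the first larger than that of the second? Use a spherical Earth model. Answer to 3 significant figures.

2.88

The equidistant cylindrical projection with φ₀ = 54.3° has h = 1 (meridians true) and k = cos φ₀ / cos φ along parallels.
Areal scale at 71.8°: h·k = 1.000 × 1.868 = 1.868.
Areal scale at 25.7°: h·k = 1.000 × 0.6476 = 0.6476.
Ratio = 1.868/0.6476 ≈ 2.88.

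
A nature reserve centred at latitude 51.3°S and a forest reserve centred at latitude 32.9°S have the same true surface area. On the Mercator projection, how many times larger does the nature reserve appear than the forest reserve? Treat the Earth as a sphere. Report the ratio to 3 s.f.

1.80

Mercator areal scale is sec²φ.
At 51.3°: sec²(51.3°) = 1/0.6252² = 2.558.
At 32.9°: sec²(32.9°) = 1/0.8396² = 1.419.
Ratio = 2.558/1.419 = cos²(32.9°)/cos²(51.3°) ≈ 1.80.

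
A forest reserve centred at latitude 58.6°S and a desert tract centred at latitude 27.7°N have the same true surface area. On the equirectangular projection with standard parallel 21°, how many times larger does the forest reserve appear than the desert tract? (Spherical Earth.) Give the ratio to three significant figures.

The equidistant cylindrical projection with φ₀ = 21° has h = 1 (meridians true) and k = cos φ₀ / cos φ along parallels.
Areal scale at 58.6°: h·k = 1.000 × 1.792 = 1.792.
Areal scale at 27.7°: h·k = 1.000 × 1.054 = 1.054.
Ratio = 1.792/1.054 ≈ 1.70.

1.70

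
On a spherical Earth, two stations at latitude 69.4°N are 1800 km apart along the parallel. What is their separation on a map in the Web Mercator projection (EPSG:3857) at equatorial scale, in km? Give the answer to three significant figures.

5120 km

The Mercator projection is conformal; its linear scale factor is the same in every direction and equals sec φ = 1/cos φ.
Along the parallel, k = sec 69.4° = 1/0.3518 = 2.842.
Map distance = 1800 × 2.842 ≈ 5120 km.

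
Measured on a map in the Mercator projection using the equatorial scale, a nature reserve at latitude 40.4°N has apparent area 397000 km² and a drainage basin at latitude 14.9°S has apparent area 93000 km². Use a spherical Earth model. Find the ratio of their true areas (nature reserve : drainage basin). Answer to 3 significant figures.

Mercator's areal exaggeration is sec²φ; hence true area = (apparent area) · cos²φ.
True area of nature reserve: 397000 × cos²(40.4°) = 397000 × 0.5799 = 230200 km².
True area of drainage basin: 93000 × cos²(14.9°) = 93000 × 0.9339 = 86850 km².
Ratio = 230200 / 86850 ≈ 2.65.

2.65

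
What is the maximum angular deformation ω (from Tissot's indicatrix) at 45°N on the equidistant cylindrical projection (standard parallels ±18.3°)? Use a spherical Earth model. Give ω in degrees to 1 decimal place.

16.8°

In the equirectangular projection with standard parallel φ₀ = 18.3° (x = Rλ cos φ₀, y = Rφ), meridians are true-scale (h = 1) and the parallel scale is k = cos φ₀ / cos φ.
At 45°: h = 1.000, k = 1.343; principal scales a = 1.343, b = 1.000.
sin(ω/2) = (a − b)/(a + b) = 0.3427/2.343 = 0.1463, so ω = 2 arcsin(0.1463) ≈ 16.8°.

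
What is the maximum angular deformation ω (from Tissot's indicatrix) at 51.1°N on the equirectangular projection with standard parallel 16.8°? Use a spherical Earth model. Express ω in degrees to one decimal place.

With standard parallel φ₀ = 16.8°, the equirectangular projection gives x = Rλ cos φ₀, y = Rφ, so h = 1 and k = cos 16.8° / cos φ.
At 51.1°: h = 1.000, k = 1.524; principal scales a = 1.524, b = 1.000.
sin(ω/2) = (a − b)/(a + b) = 0.5245/2.524 = 0.2078, so ω = 2 arcsin(0.2078) ≈ 24.0°.

24.0°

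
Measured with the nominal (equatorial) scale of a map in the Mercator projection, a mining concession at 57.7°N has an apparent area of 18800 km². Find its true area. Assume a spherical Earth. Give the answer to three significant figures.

5370 km²

The Mercator projection is conformal; its linear scale factor is the same in every direction and equals sec φ = 1/cos φ.
Areal scale = k² = sec²φ = 1/cos²(57.7°) = 1/0.5344² = 3.502.
True area = apparent / (areal scale) = 18800 / 3.502 ≈ 5370 km².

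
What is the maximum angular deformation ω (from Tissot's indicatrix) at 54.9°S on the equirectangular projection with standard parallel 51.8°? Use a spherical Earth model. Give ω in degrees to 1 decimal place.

In the equirectangular projection with standard parallel φ₀ = 51.8° (x = Rλ cos φ₀, y = Rφ), meridians are true-scale (h = 1) and the parallel scale is k = cos φ₀ / cos φ.
At 54.9°: h = 1.000, k = 1.075; principal scales a = 1.075, b = 1.000.
sin(ω/2) = (a − b)/(a + b) = 0.07548/2.075 = 0.03637, so ω = 2 arcsin(0.03637) ≈ 4.2°.

4.2°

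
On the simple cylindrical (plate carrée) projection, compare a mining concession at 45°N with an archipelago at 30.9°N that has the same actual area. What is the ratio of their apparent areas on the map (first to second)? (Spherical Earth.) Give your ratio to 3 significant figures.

In the plate carrée (x = Rλ, y = Rφ), meridians are true-scale (h = 1) and parallels are stretched by k = sec φ.
Areal scale at 45°: h·k = 1.000 × 1.414 = 1.414.
Areal scale at 30.9°: h·k = 1.000 × 1.165 = 1.165.
Ratio = 1.414/1.165 ≈ 1.21.

1.21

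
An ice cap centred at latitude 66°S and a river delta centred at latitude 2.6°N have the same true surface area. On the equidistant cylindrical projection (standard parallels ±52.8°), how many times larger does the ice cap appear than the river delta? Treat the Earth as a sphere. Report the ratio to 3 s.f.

The equidistant cylindrical projection with φ₀ = 52.8° has h = 1 (meridians true) and k = cos φ₀ / cos φ along parallels.
Areal scale at 66°: h·k = 1.000 × 1.486 = 1.486.
Areal scale at 2.6°: h·k = 1.000 × 0.6052 = 0.6052.
Ratio = 1.486/0.6052 ≈ 2.46.

2.46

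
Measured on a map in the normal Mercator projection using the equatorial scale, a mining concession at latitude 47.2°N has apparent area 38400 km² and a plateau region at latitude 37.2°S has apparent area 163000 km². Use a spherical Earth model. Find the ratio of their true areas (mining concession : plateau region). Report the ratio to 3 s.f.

0.171

On Mercator the areal scale is sec²φ, so true area = apparent × cos²φ.
True area of mining concession: 38400 × cos²(47.2°) = 38400 × 0.4616 = 17730 km².
True area of plateau region: 163000 × cos²(37.2°) = 163000 × 0.6345 = 103400 km².
Ratio = 17730 / 103400 ≈ 0.171.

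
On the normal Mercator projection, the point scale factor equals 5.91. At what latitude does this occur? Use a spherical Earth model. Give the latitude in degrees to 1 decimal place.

Mercator scale is k = sec φ = 1/cos φ.
1/cos φ = 5.91  ⇒  cos φ = 0.1692  ⇒  φ = arccos(0.1692) ≈ 80.3°.

80.3°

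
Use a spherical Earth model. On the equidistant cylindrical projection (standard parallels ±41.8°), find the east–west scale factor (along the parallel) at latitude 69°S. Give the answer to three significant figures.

2.08

With standard parallel φ₀ = 41.8°, the equirectangular projection gives x = Rλ cos φ₀, y = Rφ, so h = 1 and k = cos 41.8° / cos φ.
k = cos 41.8° / cos 69° = 0.7455/0.3584 = 2.080.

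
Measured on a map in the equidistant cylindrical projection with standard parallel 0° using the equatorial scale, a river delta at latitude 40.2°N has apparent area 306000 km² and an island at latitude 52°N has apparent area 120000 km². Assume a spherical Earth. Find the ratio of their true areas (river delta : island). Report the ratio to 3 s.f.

Plate carrée has h = 1 and k = sec φ, giving areal scale sec φ; true area = (apparent area) · cos φ.
True area of river delta: 306000 × cos(40.2°) = 306000 × 0.7638 = 233700 km².
True area of island: 120000 × cos(52°) = 120000 × 0.6157 = 73880 km².
Ratio = 233700 / 73880 ≈ 3.16.

3.16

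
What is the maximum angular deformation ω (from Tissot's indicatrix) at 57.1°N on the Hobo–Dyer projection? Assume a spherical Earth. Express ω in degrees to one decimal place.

Hobo–Dyer is a cylindrical equal-area projection with standard parallels at ±37.5°. For cylindrical equal-area with standard parallel φ₀, h = cos φ / cos φ₀ and k = cos φ₀ / cos φ, so h·k = 1.
At 57.1°: h = 0.6847, k = 1.461; principal scales a = 1.461, b = 0.6847.
sin(ω/2) = (a − b)/(a + b) = 0.7759/2.145 = 0.3617, so ω = 2 arcsin(0.3617) ≈ 42.4°.

42.4°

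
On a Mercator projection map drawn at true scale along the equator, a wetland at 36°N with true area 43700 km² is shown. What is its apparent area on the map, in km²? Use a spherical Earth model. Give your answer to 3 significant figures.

66800 km²

For Mercator, h = k = sec φ (a conformal cylindrical projection has a single point scale, 1/cos φ).
Areal scale = k² = sec²φ = 1/cos²(36°) = 1/0.8090² = 1.528.
Apparent area = 43700 × 1.528 ≈ 66800 km².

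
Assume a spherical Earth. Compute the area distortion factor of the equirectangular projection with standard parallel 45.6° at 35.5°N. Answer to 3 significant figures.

In the equirectangular projection with standard parallel φ₀ = 45.6° (x = Rλ cos φ₀, y = Rφ), meridians are true-scale (h = 1) and the parallel scale is k = cos φ₀ / cos φ.
Areal scale = h·k = 1 × cos φ₀ / cos φ; at 35.5°, h = 1.000, k = 0.8594, so h·k = 0.8594.

0.859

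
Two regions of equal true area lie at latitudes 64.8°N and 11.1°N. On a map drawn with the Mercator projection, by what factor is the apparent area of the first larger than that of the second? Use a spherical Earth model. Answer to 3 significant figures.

5.31

Mercator is conformal with k = sec φ, so areal scale = k² = sec²φ.
At 64.8°: sec²(64.8°) = 1/0.4258² = 5.516.
At 11.1°: sec²(11.1°) = 1/0.9813² = 1.038.
Ratio = 5.516/1.038 = cos²(11.1°)/cos²(64.8°) ≈ 5.31.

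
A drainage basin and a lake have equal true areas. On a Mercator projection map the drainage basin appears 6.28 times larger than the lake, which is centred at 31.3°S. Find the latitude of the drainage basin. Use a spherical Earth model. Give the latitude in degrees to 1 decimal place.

Mercator areal scale is sec²φ, so apparent-area ratio = sec²φ₁ / sec²φ₂ = cos²φ₂ / cos²φ₁.
cos²φ₂ / cos²φ₁ = 6.28  ⇒  cos φ₁ = cos 31.3° / √6.28 = 0.8545/2.506 = 0.3410.
φ₁ = arccos(0.3410) ≈ 70.1°.

70.1°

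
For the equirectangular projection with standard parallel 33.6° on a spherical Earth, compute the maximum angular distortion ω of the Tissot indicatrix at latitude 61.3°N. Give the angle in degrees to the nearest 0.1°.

With standard parallel φ₀ = 33.6°, the equirectangular projection gives x = Rλ cos φ₀, y = Rφ, so h = 1 and k = cos 33.6° / cos φ.
At 61.3°: h = 1.000, k = 1.734; principal scales a = 1.734, b = 1.000.
sin(ω/2) = (a − b)/(a + b) = 0.7344/2.734 = 0.2686, so ω = 2 arcsin(0.2686) ≈ 31.2°.

31.2°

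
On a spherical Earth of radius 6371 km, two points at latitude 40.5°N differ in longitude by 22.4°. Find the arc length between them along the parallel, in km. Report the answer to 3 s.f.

1890 km

Arc length along a parallel = R cos φ · Δλ (with Δλ in radians).
= 6371 × cos 40.5° × (22.4° × π/180) = 6371 × 0.7604 × 0.3910 ≈ 1890 km.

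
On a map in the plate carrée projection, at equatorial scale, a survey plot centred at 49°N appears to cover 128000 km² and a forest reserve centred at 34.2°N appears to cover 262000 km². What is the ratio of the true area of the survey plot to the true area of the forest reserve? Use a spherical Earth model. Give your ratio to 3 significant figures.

0.388

Plate carrée has h = 1 and k = sec φ, giving areal scale sec φ; true area = (apparent area) · cos φ.
True area of survey plot: 128000 × cos(49°) = 128000 × 0.6561 = 83980 km².
True area of forest reserve: 262000 × cos(34.2°) = 262000 × 0.8271 = 216700 km².
Ratio = 83980 / 216700 ≈ 0.388.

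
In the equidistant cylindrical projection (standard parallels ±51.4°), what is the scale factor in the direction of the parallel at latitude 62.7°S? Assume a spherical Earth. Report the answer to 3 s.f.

The equidistant cylindrical projection with φ₀ = 51.4° has h = 1 (meridians true) and k = cos φ₀ / cos φ along parallels.
k = cos 51.4° / cos 62.7° = 0.6239/0.4586 = 1.360.

1.36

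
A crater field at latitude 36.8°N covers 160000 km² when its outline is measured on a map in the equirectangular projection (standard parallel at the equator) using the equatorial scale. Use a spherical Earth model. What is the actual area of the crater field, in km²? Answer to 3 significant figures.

For the equirectangular projection with φ₀ = 0 (plate carrée), h = 1 along meridians and k = sec φ along parallels.
Areal scale = h·k = 1 × sec φ; at 36.8°, h = 1.000, k = 1.249, so h·k = 1.249.
True area = apparent / (areal scale) = 160000 / 1.249 ≈ 128000 km².

128000 km²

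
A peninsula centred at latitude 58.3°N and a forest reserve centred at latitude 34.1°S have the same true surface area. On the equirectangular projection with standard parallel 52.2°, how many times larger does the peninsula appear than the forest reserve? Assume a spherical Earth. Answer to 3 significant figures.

1.58

The equidistant cylindrical projection with φ₀ = 52.2° has h = 1 (meridians true) and k = cos φ₀ / cos φ along parallels.
Areal scale at 58.3°: h·k = 1.000 × 1.166 = 1.166.
Areal scale at 34.1°: h·k = 1.000 × 0.7402 = 0.7402.
Ratio = 1.166/0.7402 ≈ 1.58.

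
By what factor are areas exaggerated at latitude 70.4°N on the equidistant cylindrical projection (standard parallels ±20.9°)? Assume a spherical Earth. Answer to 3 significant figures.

2.78

In the equirectangular projection with standard parallel φ₀ = 20.9° (x = Rλ cos φ₀, y = Rφ), meridians are true-scale (h = 1) and the parallel scale is k = cos φ₀ / cos φ.
Areal scale = h·k = 1 × cos φ₀ / cos φ; at 70.4°, h = 1.000, k = 2.785, so h·k = 2.785.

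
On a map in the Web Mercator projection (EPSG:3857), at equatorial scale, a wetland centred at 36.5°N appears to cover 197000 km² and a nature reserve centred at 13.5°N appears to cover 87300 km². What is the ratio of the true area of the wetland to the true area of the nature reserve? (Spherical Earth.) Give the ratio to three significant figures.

1.54

Mercator's areal exaggeration is sec²φ; hence true area = (apparent area) · cos²φ.
True area of wetland: 197000 × cos²(36.5°) = 197000 × 0.6462 = 127300 km².
True area of nature reserve: 87300 × cos²(13.5°) = 87300 × 0.9455 = 82540 km².
Ratio = 127300 / 82540 ≈ 1.54.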